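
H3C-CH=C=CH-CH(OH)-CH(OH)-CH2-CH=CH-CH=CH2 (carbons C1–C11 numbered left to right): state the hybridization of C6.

sp^3

C6 (4 σ bonds) has steric number 4: sp3.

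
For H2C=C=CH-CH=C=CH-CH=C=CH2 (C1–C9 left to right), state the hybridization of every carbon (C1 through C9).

C1 sp2, C2 sp, C3 sp2, C4 sp2, C5 sp, C6 sp2, C7 sp2, C8 sp, C9 sp2

C1: 3 σ bonds, plus one π bond; 3 regions of electron density → sp2.
C2 (2 σ bonds, plus two π bonds) has steric number 2: sp.
C3 — 3 σ bonds, plus one π bond. Steric number 3, so sp2.
C4 has 3 σ bonds, plus one π bond: steric number 3 → sp2.
C5 — 2 σ bonds, plus two π bonds. Steric number 2, so sp.
C6 carries 3 σ bonds, plus one π bond, giving a steric number of 3, so it is sp2.
C7 has 3 σ bonds, plus one π bond: steric number 3 → sp2.
C8 carries 2 σ bonds, plus two π bonds, giving a steric number of 2, so it is sp.
C9 carries 3 σ bonds, plus one π bond, giving a steric number of 3, so it is sp2.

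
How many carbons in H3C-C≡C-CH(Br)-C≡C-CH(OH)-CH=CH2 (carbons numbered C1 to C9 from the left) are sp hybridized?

C1: sp3
C2: sp ✓
C3: sp ✓
C4: sp3
C5: sp ✓
C6: sp ✓
C7: sp3
C8: sp2
C9: sp2
C2, C3, C5, C6 → 4 sp carbons.

4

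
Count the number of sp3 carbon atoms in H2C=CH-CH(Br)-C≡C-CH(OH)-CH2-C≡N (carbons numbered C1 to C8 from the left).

3

C1: sp2
C2: sp2
C3: sp3 ✓
C4: sp
C5: sp
C6: sp3 ✓
C7: sp3 ✓
C8: sp
C3, C6, C7 → 3 sp3 carbons.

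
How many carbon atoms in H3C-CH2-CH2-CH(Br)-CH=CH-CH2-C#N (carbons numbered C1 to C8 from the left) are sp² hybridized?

2

C1: sp3
C2: sp3
C3: sp3
C4: sp3
C5: sp2 ✓
C6: sp2 ✓
C7: sp3
C8: sp
C5, C6 → 2 sp2 carbons.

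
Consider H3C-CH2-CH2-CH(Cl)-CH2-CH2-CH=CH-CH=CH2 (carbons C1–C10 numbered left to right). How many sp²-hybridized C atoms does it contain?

4

C1: sp3
C2: sp3
C3: sp3
C4: sp3
C5: sp3
C6: sp3
C7: sp2 ✓
C8: sp2 ✓
C9: sp2 ✓
C10: sp2 ✓
C7, C8, C9, C10 → 4 sp2 carbons.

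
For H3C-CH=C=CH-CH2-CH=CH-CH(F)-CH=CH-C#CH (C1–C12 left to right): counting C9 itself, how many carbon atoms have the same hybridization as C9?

6

C9 is sp2 (one π bond).
C1: sp3
C2: sp2 ✓
C3: sp
C4: sp2 ✓
C5: sp3
C6: sp2 ✓
C7: sp2 ✓
C8: sp3
C9: sp2 ✓
C10: sp2 ✓
C11: sp
C12: sp
6 carbons are sp2.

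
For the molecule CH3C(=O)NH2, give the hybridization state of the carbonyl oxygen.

sp2

The carbonyl oxygen: 1 σ bond and 2 lone pairs, plus one π bond — 3 electron domains, sp2.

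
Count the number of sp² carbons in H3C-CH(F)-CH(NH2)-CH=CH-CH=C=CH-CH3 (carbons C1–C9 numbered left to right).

4

C1: sp3
C2: sp3
C3: sp3
C4: sp2 ✓
C5: sp2 ✓
C6: sp2 ✓
C7: sp
C8: sp2 ✓
C9: sp3
C4, C5, C6, C8 → 4 sp2 carbons.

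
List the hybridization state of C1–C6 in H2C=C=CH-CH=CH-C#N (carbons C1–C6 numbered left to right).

C1 is sp2: 3 σ bonds, plus one π bond, 3 electron-density regions.
C2 carries 2 σ bonds, plus two π bonds, giving a steric number of 2, so it is sp.
C3: 3 σ bonds, plus one π bond; 3 regions of electron density → sp2.
C4: 3 σ bonds, plus one π bond — 3 electron domains, sp2.
C5 carries 3 σ bonds, plus one π bond, giving a steric number of 3, so it is sp2.
C6 is sp: 2 σ bonds, plus two π bonds, 2 electron-density regions.

C1 sp2, C2 sp, C3 sp2, C4 sp2, C5 sp2, C6 sp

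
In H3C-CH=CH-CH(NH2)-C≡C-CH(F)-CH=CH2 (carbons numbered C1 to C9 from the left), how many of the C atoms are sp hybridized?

2

C1: sp3
C2: sp2
C3: sp2
C4: sp3
C5: sp ✓
C6: sp ✓
C7: sp3
C8: sp2
C9: sp2
C5, C6 → 2 sp carbons.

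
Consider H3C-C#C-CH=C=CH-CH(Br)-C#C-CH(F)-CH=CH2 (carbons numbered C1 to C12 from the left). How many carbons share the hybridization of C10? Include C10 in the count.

C10 is sp3 (only σ bonds).
C1: sp3 ✓
C2: sp
C3: sp
C4: sp2
C5: sp
C6: sp2
C7: sp3 ✓
C8: sp
C9: sp
C10: sp3 ✓
C11: sp2
C12: sp2
3 carbons are sp3.

3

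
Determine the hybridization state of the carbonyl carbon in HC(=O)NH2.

sp^2

The carbonyl carbon: 3 σ bonds, plus one π bond — 3 electron domains, sp2.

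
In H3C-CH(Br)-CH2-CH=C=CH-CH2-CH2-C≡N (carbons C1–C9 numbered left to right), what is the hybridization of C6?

C6 carries 3 σ bonds, plus one π bond, giving a steric number of 3, so it is sp2.

sp^2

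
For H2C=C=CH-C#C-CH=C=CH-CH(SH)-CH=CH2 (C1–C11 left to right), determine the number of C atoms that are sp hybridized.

C1: sp2
C2: sp ✓
C3: sp2
C4: sp ✓
C5: sp ✓
C6: sp2
C7: sp ✓
C8: sp2
C9: sp3
C10: sp2
C11: sp2
C2, C4, C5, C7 → 4 sp carbons.

4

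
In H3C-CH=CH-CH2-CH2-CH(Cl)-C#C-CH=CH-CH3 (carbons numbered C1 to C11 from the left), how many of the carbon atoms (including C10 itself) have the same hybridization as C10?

C10 is sp2 (one π bond).
C1: sp3
C2: sp2 ✓
C3: sp2 ✓
C4: sp3
C5: sp3
C6: sp3
C7: sp
C8: sp
C9: sp2 ✓
C10: sp2 ✓
C11: sp3
4 carbons are sp2.

4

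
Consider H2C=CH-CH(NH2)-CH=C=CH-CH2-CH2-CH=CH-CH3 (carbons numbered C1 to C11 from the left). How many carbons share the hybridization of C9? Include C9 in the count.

6

C9 is sp2 (one π bond).
C1: sp2 ✓
C2: sp2 ✓
C3: sp3
C4: sp2 ✓
C5: sp
C6: sp2 ✓
C7: sp3
C8: sp3
C9: sp2 ✓
C10: sp2 ✓
C11: sp3
6 carbons are sp2.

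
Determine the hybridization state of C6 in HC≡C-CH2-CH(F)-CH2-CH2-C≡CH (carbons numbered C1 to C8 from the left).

C6: 4 σ bonds; 4 regions of electron density → sp3.

sp^3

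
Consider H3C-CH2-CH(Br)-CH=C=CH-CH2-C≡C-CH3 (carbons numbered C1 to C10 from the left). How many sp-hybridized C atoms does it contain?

3

C1: sp3
C2: sp3
C3: sp3
C4: sp2
C5: sp ✓
C6: sp2
C7: sp3
C8: sp ✓
C9: sp ✓
C10: sp3
C5, C8, C9 → 3 sp carbons.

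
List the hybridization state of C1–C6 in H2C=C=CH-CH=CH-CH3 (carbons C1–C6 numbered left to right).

C1 sp2, C2 sp, C3 sp2, C4 sp2, C5 sp2, C6 sp3

C1: 3 σ bonds, plus one π bond — 3 electron domains, sp2.
C2 (2 σ bonds, plus two π bonds) has steric number 2: sp.
C3 has 3 σ bonds, plus one π bond: steric number 3 → sp2.
C4 (3 σ bonds, plus one π bond) has steric number 3: sp2.
C5 is sp2: 3 σ bonds, plus one π bond, 3 electron-density regions.
C6 carries 4 σ bonds, giving a steric number of 4, so it is sp3.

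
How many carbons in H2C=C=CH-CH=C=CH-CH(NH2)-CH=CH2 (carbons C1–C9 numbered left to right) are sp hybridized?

2

C1: sp2
C2: sp ✓
C3: sp2
C4: sp2
C5: sp ✓
C6: sp2
C7: sp3
C8: sp2
C9: sp2
C2, C5 → 2 sp carbons.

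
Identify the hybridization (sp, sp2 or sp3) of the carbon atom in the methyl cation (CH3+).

sp²

Three σ bonds to H, empty p orbital → sp2, trigonal planar.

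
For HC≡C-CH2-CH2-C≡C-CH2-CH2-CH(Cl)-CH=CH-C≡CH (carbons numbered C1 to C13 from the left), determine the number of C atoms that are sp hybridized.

6

C1: sp ✓
C2: sp ✓
C3: sp3
C4: sp3
C5: sp ✓
C6: sp ✓
C7: sp3
C8: sp3
C9: sp3
C10: sp2
C11: sp2
C12: sp ✓
C13: sp ✓
C1, C2, C5, C6, C12, C13 → 6 sp carbons.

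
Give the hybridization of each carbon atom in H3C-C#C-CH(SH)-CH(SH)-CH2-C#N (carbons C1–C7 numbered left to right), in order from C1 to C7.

C1 sp3, C2 sp, C3 sp, C4 sp3, C5 sp3, C6 sp3, C7 sp

C1 (4 σ bonds) has steric number 4: sp3.
C2 has 2 σ bonds, plus two π bonds: steric number 2 → sp.
C3 has 2 σ bonds, plus two π bonds: steric number 2 → sp.
C4 carries 4 σ bonds, giving a steric number of 4, so it is sp3.
C5: 4 σ bonds; 4 regions of electron density → sp3.
C6 carries 4 σ bonds, giving a steric number of 4, so it is sp3.
C7: 2 σ bonds, plus two π bonds — 2 electron domains, sp.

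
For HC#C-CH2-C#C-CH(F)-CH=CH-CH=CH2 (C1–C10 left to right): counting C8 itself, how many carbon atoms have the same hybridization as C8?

C8 is sp2 (one π bond).
C1: sp
C2: sp
C3: sp3
C4: sp
C5: sp
C6: sp3
C7: sp2 ✓
C8: sp2 ✓
C9: sp2 ✓
C10: sp2 ✓
4 carbons are sp2.

4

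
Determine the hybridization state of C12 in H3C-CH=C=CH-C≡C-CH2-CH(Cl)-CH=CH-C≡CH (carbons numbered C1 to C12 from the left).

C12 is sp: 2 σ bonds, plus two π bonds, 2 electron-density regions.

sp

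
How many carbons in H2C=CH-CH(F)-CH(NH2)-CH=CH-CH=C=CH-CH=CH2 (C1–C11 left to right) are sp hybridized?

C1: sp2
C2: sp2
C3: sp3
C4: sp3
C5: sp2
C6: sp2
C7: sp2
C8: sp ✓
C9: sp2
C10: sp2
C11: sp2
C8 → 1 sp carbon.

1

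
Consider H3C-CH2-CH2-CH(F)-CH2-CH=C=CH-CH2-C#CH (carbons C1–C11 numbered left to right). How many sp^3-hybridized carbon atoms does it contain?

C1: sp3 ✓
C2: sp3 ✓
C3: sp3 ✓
C4: sp3 ✓
C5: sp3 ✓
C6: sp2
C7: sp
C8: sp2
C9: sp3 ✓
C10: sp
C11: sp
C1, C2, C3, C4, C5, C9 → 6 sp3 carbons.

6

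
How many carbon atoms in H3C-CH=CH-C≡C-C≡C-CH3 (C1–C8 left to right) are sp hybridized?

4

C1: sp3
C2: sp2
C3: sp2
C4: sp ✓
C5: sp ✓
C6: sp ✓
C7: sp ✓
C8: sp3
C4, C5, C6, C7 → 4 sp carbons.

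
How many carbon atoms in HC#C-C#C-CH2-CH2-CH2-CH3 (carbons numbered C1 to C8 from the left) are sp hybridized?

C1: sp ✓
C2: sp ✓
C3: sp ✓
C4: sp ✓
C5: sp3
C6: sp3
C7: sp3
C8: sp3
C1, C2, C3, C4 → 4 sp carbons.

4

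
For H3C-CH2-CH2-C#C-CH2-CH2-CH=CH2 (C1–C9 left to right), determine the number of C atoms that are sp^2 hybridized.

C1: sp3
C2: sp3
C3: sp3
C4: sp
C5: sp
C6: sp3
C7: sp3
C8: sp2 ✓
C9: sp2 ✓
C8, C9 → 2 sp2 carbons.

2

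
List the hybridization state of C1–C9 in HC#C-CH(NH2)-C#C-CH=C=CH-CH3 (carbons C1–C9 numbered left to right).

C1 carries 2 σ bonds, plus two π bonds, giving a steric number of 2, so it is sp.
C2: 2 σ bonds, plus two π bonds — 2 electron domains, sp.
C3 carries 4 σ bonds, giving a steric number of 4, so it is sp3.
C4 has 2 σ bonds, plus two π bonds: steric number 2 → sp.
C5: 2 σ bonds, plus two π bonds; 2 regions of electron density → sp.
C6: 3 σ bonds, plus one π bond — 3 electron domains, sp2.
C7: 2 σ bonds, plus two π bonds — 2 electron domains, sp.
C8 — 3 σ bonds, plus one π bond. Steric number 3, so sp2.
C9: 4 σ bonds — 4 electron domains, sp3.

C1 sp, C2 sp, C3 sp3, C4 sp, C5 sp, C6 sp2, C7 sp, C8 sp2, C9 sp3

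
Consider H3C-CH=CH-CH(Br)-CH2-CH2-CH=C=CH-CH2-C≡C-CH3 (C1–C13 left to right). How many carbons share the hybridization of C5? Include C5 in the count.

C5 is sp3 (only σ bonds).
C1: sp3 ✓
C2: sp2
C3: sp2
C4: sp3 ✓
C5: sp3 ✓
C6: sp3 ✓
C7: sp2
C8: sp
C9: sp2
C10: sp3 ✓
C11: sp
C12: sp
C13: sp3 ✓
6 carbons are sp3.

6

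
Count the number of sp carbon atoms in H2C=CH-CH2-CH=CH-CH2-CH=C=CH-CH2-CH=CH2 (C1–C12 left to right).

C1: sp2
C2: sp2
C3: sp3
C4: sp2
C5: sp2
C6: sp3
C7: sp2
C8: sp ✓
C9: sp2
C10: sp3
C11: sp2
C12: sp2
C8 → 1 sp carbon.

1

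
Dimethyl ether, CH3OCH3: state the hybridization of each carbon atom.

Each carbon atom — 4 σ bonds. Steric number 4, so sp3.

sp3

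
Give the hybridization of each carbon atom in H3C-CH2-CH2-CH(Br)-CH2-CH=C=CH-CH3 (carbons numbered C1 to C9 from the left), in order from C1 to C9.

C1 sp3, C2 sp3, C3 sp3, C4 sp3, C5 sp3, C6 sp2, C7 sp, C8 sp2, C9 sp3

C1 — 4 σ bonds. Steric number 4, so sp3.
C2 (4 σ bonds) has steric number 4: sp3.
C3 — 4 σ bonds. Steric number 4, so sp3.
C4 (4 σ bonds) has steric number 4: sp3.
C5 carries 4 σ bonds, giving a steric number of 4, so it is sp3.
C6: 3 σ bonds, plus one π bond — 3 electron domains, sp2.
C7 (2 σ bonds, plus two π bonds) has steric number 2: sp.
C8: 3 σ bonds, plus one π bond — 3 electron domains, sp2.
C9 — 4 σ bonds. Steric number 4, so sp3.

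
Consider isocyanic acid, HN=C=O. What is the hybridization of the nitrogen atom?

sp2

The nitrogen atom has 2 σ bonds and 1 lone pair, plus one π bond: steric number 3 → sp2.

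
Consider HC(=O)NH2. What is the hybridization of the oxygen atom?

The oxygen atom has 1 σ bond and 2 lone pairs, plus one π bond: steric number 3 → sp2.

sp2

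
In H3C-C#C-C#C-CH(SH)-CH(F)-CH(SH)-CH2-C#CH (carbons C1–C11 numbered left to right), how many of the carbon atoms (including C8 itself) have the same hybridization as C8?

C8 is sp3 (only σ bonds).
C1: sp3 ✓
C2: sp
C3: sp
C4: sp
C5: sp
C6: sp3 ✓
C7: sp3 ✓
C8: sp3 ✓
C9: sp3 ✓
C10: sp
C11: sp
5 carbons are sp3.

5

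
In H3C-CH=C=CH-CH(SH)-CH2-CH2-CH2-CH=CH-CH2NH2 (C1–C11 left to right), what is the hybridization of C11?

C11: 4 σ bonds — 4 electron domains, sp3.

sp^3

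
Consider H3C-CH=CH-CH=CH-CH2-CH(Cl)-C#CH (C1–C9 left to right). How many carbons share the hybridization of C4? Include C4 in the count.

4

C4 is sp2 (one π bond).
C1: sp3
C2: sp2 ✓
C3: sp2 ✓
C4: sp2 ✓
C5: sp2 ✓
C6: sp3
C7: sp3
C8: sp
C9: sp
4 carbons are sp2.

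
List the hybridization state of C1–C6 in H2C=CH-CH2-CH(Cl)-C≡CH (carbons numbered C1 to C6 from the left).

C1 sp2, C2 sp2, C3 sp3, C4 sp3, C5 sp, C6 sp

C1 — 3 σ bonds, plus one π bond. Steric number 3, so sp2.
C2 has 3 σ bonds, plus one π bond: steric number 3 → sp2.
C3 (4 σ bonds) has steric number 4: sp3.
C4: 4 σ bonds; 4 regions of electron density → sp3.
C5: 2 σ bonds, plus two π bonds; 2 regions of electron density → sp.
C6 (2 σ bonds, plus two π bonds) has steric number 2: sp.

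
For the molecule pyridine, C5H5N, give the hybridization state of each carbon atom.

Each carbon atom is sp2: 3 σ bonds, plus one π bond, 3 electron-density regions.

sp2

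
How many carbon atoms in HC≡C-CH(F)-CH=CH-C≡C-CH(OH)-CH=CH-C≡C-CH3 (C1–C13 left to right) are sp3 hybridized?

3

C1: sp
C2: sp
C3: sp3 ✓
C4: sp2
C5: sp2
C6: sp
C7: sp
C8: sp3 ✓
C9: sp2
C10: sp2
C11: sp
C12: sp
C13: sp3 ✓
C3, C8, C13 → 3 sp3 carbons.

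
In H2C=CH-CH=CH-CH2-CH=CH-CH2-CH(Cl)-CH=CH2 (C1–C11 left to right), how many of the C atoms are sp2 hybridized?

8

C1: sp2 ✓
C2: sp2 ✓
C3: sp2 ✓
C4: sp2 ✓
C5: sp3
C6: sp2 ✓
C7: sp2 ✓
C8: sp3
C9: sp3
C10: sp2 ✓
C11: sp2 ✓
C1, C2, C3, C4, C6, C7, C10, C11 → 8 sp2 carbons.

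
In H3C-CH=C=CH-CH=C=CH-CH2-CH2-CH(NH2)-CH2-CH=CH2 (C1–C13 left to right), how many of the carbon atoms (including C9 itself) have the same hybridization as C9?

C9 is sp3 (only σ bonds).
C1: sp3 ✓
C2: sp2
C3: sp
C4: sp2
C5: sp2
C6: sp
C7: sp2
C8: sp3 ✓
C9: sp3 ✓
C10: sp3 ✓
C11: sp3 ✓
C12: sp2
C13: sp2
5 carbons are sp3.

5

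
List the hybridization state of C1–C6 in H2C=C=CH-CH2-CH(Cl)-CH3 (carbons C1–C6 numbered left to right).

C1 sp2, C2 sp, C3 sp2, C4 sp3, C5 sp3, C6 sp3

C1 carries 3 σ bonds, plus one π bond, giving a steric number of 3, so it is sp2.
C2 is sp: 2 σ bonds, plus two π bonds, 2 electron-density regions.
C3 — 3 σ bonds, plus one π bond. Steric number 3, so sp2.
C4 — 4 σ bonds. Steric number 4, so sp3.
C5 — 4 σ bonds. Steric number 4, so sp3.
C6: 4 σ bonds; 4 regions of electron density → sp3.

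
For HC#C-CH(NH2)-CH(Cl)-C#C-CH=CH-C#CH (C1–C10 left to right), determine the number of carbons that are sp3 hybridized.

2

C1: sp
C2: sp
C3: sp3 ✓
C4: sp3 ✓
C5: sp
C6: sp
C7: sp2
C8: sp2
C9: sp
C10: sp
C3, C4 → 2 sp3 carbons.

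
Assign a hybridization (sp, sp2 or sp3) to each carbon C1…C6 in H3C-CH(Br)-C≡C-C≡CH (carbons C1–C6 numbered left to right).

C1 has 4 σ bonds: steric number 4 → sp3.
C2: 4 σ bonds; 4 regions of electron density → sp3.
C3: 2 σ bonds, plus two π bonds — 2 electron domains, sp.
C4 is sp: 2 σ bonds, plus two π bonds, 2 electron-density regions.
C5: 2 σ bonds, plus two π bonds — 2 electron domains, sp.
C6: 2 σ bonds, plus two π bonds — 2 electron domains, sp.

C1 sp3, C2 sp3, C3 sp, C4 sp, C5 sp, C6 sp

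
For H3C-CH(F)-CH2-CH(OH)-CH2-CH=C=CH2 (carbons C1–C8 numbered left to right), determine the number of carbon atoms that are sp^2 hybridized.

C1: sp3
C2: sp3
C3: sp3
C4: sp3
C5: sp3
C6: sp2 ✓
C7: sp
C8: sp2 ✓
C6, C8 → 2 sp2 carbons.

2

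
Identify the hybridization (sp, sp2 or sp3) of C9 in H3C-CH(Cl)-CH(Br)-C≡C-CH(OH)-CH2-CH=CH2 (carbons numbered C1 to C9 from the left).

C9: 3 σ bonds, plus one π bond — 3 electron domains, sp2.

sp2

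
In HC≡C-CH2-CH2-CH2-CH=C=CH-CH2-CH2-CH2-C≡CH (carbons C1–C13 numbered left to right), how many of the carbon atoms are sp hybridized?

C1: sp ✓
C2: sp ✓
C3: sp3
C4: sp3
C5: sp3
C6: sp2
C7: sp ✓
C8: sp2
C9: sp3
C10: sp3
C11: sp3
C12: sp ✓
C13: sp ✓
C1, C2, C7, C12, C13 → 5 sp carbons.

5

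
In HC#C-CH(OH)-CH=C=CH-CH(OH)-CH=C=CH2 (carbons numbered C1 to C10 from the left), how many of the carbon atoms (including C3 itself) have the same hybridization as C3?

2

C3 is sp3 (only σ bonds).
C1: sp
C2: sp
C3: sp3 ✓
C4: sp2
C5: sp
C6: sp2
C7: sp3 ✓
C8: sp2
C9: sp
C10: sp2
2 carbons are sp3.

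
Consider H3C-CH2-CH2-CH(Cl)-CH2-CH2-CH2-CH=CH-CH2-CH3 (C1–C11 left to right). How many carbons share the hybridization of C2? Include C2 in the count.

C2 is sp3 (only σ bonds).
C1: sp3 ✓
C2: sp3 ✓
C3: sp3 ✓
C4: sp3 ✓
C5: sp3 ✓
C6: sp3 ✓
C7: sp3 ✓
C8: sp2
C9: sp2
C10: sp3 ✓
C11: sp3 ✓
9 carbons are sp3.

9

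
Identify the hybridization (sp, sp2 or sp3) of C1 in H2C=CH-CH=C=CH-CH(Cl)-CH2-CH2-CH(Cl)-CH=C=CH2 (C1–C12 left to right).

sp²

C1 is sp2: 3 σ bonds, plus one π bond, 3 electron-density regions.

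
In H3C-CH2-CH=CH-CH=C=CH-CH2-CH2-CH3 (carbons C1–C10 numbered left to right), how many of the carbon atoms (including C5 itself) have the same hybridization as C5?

4

C5 is sp2 (one π bond).
C1: sp3
C2: sp3
C3: sp2 ✓
C4: sp2 ✓
C5: sp2 ✓
C6: sp
C7: sp2 ✓
C8: sp3
C9: sp3
C10: sp3
4 carbons are sp2.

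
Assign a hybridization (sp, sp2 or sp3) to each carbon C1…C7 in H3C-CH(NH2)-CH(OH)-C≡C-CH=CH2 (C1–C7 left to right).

C1 sp3, C2 sp3, C3 sp3, C4 sp, C5 sp, C6 sp2, C7 sp2

C1: 4 σ bonds; 4 regions of electron density → sp3.
C2: 4 σ bonds; 4 regions of electron density → sp3.
C3 (4 σ bonds) has steric number 4: sp3.
C4 has 2 σ bonds, plus two π bonds: steric number 2 → sp.
C5 is sp: 2 σ bonds, plus two π bonds, 2 electron-density regions.
C6: 3 σ bonds, plus one π bond; 3 regions of electron density → sp2.
C7 carries 3 σ bonds, plus one π bond, giving a steric number of 3, so it is sp2.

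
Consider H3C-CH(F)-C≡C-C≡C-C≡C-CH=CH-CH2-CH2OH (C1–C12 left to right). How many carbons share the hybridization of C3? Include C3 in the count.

C3 is sp (two π bonds).
C1: sp3
C2: sp3
C3: sp ✓
C4: sp ✓
C5: sp ✓
C6: sp ✓
C7: sp ✓
C8: sp ✓
C9: sp2
C10: sp2
C11: sp3
C12: sp3
6 carbons are sp.

6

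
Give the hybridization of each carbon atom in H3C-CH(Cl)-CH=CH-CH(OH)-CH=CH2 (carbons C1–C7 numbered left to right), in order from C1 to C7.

C1 has 4 σ bonds: steric number 4 → sp3.
C2 has 4 σ bonds: steric number 4 → sp3.
C3 is sp2: 3 σ bonds, plus one π bond, 3 electron-density regions.
C4 has 3 σ bonds, plus one π bond: steric number 3 → sp2.
C5: 4 σ bonds; 4 regions of electron density → sp3.
C6 has 3 σ bonds, plus one π bond: steric number 3 → sp2.
C7 has 3 σ bonds, plus one π bond: steric number 3 → sp2.

C1 sp3, C2 sp3, C3 sp2, C4 sp2, C5 sp3, C6 sp2, C7 sp2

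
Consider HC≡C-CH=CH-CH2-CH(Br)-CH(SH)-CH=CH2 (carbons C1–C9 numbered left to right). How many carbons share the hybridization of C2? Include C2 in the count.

2

C2 is sp (two π bonds).
C1: sp ✓
C2: sp ✓
C3: sp2
C4: sp2
C5: sp3
C6: sp3
C7: sp3
C8: sp2
C9: sp2
2 carbons are sp.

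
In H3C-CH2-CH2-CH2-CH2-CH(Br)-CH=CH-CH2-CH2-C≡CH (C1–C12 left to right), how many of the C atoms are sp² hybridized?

2

C1: sp3
C2: sp3
C3: sp3
C4: sp3
C5: sp3
C6: sp3
C7: sp2 ✓
C8: sp2 ✓
C9: sp3
C10: sp3
C11: sp
C12: sp
C7, C8 → 2 sp2 carbons.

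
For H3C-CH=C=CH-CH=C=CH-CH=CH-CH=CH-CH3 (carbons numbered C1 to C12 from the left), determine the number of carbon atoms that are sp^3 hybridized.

C1: sp3 ✓
C2: sp2
C3: sp
C4: sp2
C5: sp2
C6: sp
C7: sp2
C8: sp2
C9: sp2
C10: sp2
C11: sp2
C12: sp3 ✓
C1, C12 → 2 sp3 carbons.

2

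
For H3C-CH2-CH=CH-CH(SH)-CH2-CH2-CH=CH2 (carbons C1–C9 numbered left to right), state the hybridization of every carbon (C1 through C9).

C1 sp3, C2 sp3, C3 sp2, C4 sp2, C5 sp3, C6 sp3, C7 sp3, C8 sp2, C9 sp2

C1: 4 σ bonds — 4 electron domains, sp3.
C2 — 4 σ bonds. Steric number 4, so sp3.
C3 — 3 σ bonds, plus one π bond. Steric number 3, so sp2.
C4 carries 3 σ bonds, plus one π bond, giving a steric number of 3, so it is sp2.
C5 — 4 σ bonds. Steric number 4, so sp3.
C6: 4 σ bonds; 4 regions of electron density → sp3.
C7 has 4 σ bonds: steric number 4 → sp3.
C8: 3 σ bonds, plus one π bond — 3 electron domains, sp2.
C9 carries 3 σ bonds, plus one π bond, giving a steric number of 3, so it is sp2.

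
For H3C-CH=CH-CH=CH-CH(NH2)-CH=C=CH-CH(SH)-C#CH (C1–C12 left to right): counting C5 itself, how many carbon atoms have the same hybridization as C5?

C5 is sp2 (one π bond).
C1: sp3
C2: sp2 ✓
C3: sp2 ✓
C4: sp2 ✓
C5: sp2 ✓
C6: sp3
C7: sp2 ✓
C8: sp
C9: sp2 ✓
C10: sp3
C11: sp
C12: sp
6 carbons are sp2.

6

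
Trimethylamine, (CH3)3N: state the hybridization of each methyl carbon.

sp^3

Each methyl carbon — 4 σ bonds. Steric number 4, so sp3.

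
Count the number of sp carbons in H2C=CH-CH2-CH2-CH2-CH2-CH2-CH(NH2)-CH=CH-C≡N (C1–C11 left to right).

C1: sp2
C2: sp2
C3: sp3
C4: sp3
C5: sp3
C6: sp3
C7: sp3
C8: sp3
C9: sp2
C10: sp2
C11: sp ✓
C11 → 1 sp carbon.

1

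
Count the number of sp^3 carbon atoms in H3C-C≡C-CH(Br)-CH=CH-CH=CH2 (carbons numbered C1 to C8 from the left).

2

C1: sp3 ✓
C2: sp
C3: sp
C4: sp3 ✓
C5: sp2
C6: sp2
C7: sp2
C8: sp2
C1, C4 → 2 sp3 carbons.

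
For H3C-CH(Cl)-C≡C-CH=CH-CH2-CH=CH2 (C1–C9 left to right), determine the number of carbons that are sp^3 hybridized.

3

C1: sp3 ✓
C2: sp3 ✓
C3: sp
C4: sp
C5: sp2
C6: sp2
C7: sp3 ✓
C8: sp2
C9: sp2
C1, C2, C7 → 3 sp3 carbons.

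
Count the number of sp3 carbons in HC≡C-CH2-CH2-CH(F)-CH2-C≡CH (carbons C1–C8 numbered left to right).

C1: sp
C2: sp
C3: sp3 ✓
C4: sp3 ✓
C5: sp3 ✓
C6: sp3 ✓
C7: sp
C8: sp
C3, C4, C5, C6 → 4 sp3 carbons.

4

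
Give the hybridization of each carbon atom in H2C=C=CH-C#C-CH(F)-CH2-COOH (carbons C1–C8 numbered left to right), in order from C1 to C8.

C1 carries 3 σ bonds, plus one π bond, giving a steric number of 3, so it is sp2.
C2: 2 σ bonds, plus two π bonds; 2 regions of electron density → sp.
C3: 3 σ bonds, plus one π bond; 3 regions of electron density → sp2.
C4 carries 2 σ bonds, plus two π bonds, giving a steric number of 2, so it is sp.
C5: 2 σ bonds, plus two π bonds — 2 electron domains, sp.
C6: 4 σ bonds; 4 regions of electron density → sp3.
C7: 4 σ bonds — 4 electron domains, sp3.
C8 — 3 σ bonds, plus one π bond. Steric number 3, so sp2.

C1 sp2, C2 sp, C3 sp2, C4 sp, C5 sp, C6 sp3, C7 sp3, C8 sp2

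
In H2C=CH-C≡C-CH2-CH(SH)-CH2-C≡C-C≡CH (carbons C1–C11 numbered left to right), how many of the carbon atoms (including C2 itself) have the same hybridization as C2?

C2 is sp2 (one π bond).
C1: sp2 ✓
C2: sp2 ✓
C3: sp
C4: sp
C5: sp3
C6: sp3
C7: sp3
C8: sp
C9: sp
C10: sp
C11: sp
2 carbons are sp2.

2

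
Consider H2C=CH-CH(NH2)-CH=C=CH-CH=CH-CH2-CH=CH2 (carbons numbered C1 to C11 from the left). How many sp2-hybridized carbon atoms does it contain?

C1: sp2 ✓
C2: sp2 ✓
C3: sp3
C4: sp2 ✓
C5: sp
C6: sp2 ✓
C7: sp2 ✓
C8: sp2 ✓
C9: sp3
C10: sp2 ✓
C11: sp2 ✓
C1, C2, C4, C6, C7, C8, C10, C11 → 8 sp2 carbons.

8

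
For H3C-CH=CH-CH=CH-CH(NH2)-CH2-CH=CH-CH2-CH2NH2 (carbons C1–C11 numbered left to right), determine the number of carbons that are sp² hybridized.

C1: sp3
C2: sp2 ✓
C3: sp2 ✓
C4: sp2 ✓
C5: sp2 ✓
C6: sp3
C7: sp3
C8: sp2 ✓
C9: sp2 ✓
C10: sp3
C11: sp3
C2, C3, C4, C5, C8, C9 → 6 sp2 carbons.

6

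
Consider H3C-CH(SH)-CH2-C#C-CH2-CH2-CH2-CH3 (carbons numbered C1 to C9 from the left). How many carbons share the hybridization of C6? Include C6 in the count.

7

C6 is sp3 (only σ bonds).
C1: sp3 ✓
C2: sp3 ✓
C3: sp3 ✓
C4: sp
C5: sp
C6: sp3 ✓
C7: sp3 ✓
C8: sp3 ✓
C9: sp3 ✓
7 carbons are sp3.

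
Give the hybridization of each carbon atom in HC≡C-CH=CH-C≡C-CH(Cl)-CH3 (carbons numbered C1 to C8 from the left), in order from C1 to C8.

C1 sp, C2 sp, C3 sp2, C4 sp2, C5 sp, C6 sp, C7 sp3, C8 sp3

C1: 2 σ bonds, plus two π bonds; 2 regions of electron density → sp.
C2 (2 σ bonds, plus two π bonds) has steric number 2: sp.
C3 (3 σ bonds, plus one π bond) has steric number 3: sp2.
C4: 3 σ bonds, plus one π bond — 3 electron domains, sp2.
C5 is sp: 2 σ bonds, plus two π bonds, 2 electron-density regions.
C6 (2 σ bonds, plus two π bonds) has steric number 2: sp.
C7 is sp3: 4 σ bonds, 4 electron-density regions.
C8 has 4 σ bonds: steric number 4 → sp3.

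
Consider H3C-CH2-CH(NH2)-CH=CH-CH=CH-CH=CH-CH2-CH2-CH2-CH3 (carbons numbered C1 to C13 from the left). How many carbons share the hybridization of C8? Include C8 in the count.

6

C8 is sp2 (one π bond).
C1: sp3
C2: sp3
C3: sp3
C4: sp2 ✓
C5: sp2 ✓
C6: sp2 ✓
C7: sp2 ✓
C8: sp2 ✓
C9: sp2 ✓
C10: sp3
C11: sp3
C12: sp3
C13: sp3
6 carbons are sp2.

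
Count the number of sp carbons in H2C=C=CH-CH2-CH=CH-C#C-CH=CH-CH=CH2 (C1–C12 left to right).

C1: sp2
C2: sp ✓
C3: sp2
C4: sp3
C5: sp2
C6: sp2
C7: sp ✓
C8: sp ✓
C9: sp2
C10: sp2
C11: sp2
C12: sp2
C2, C7, C8 → 3 sp carbons.

3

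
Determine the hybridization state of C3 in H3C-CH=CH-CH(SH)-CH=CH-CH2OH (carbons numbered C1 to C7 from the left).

C3 carries 3 σ bonds, plus one π bond, giving a steric number of 3, so it is sp2.

sp2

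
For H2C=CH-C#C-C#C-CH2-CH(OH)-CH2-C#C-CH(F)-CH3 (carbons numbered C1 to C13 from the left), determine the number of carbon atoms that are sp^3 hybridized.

C1: sp2
C2: sp2
C3: sp
C4: sp
C5: sp
C6: sp
C7: sp3 ✓
C8: sp3 ✓
C9: sp3 ✓
C10: sp
C11: sp
C12: sp3 ✓
C13: sp3 ✓
C7, C8, C9, C12, C13 → 5 sp3 carbons.

5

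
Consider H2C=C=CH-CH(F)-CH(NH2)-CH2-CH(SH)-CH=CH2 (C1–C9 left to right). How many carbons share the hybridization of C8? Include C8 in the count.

4

C8 is sp2 (one π bond).
C1: sp2 ✓
C2: sp
C3: sp2 ✓
C4: sp3
C5: sp3
C6: sp3
C7: sp3
C8: sp2 ✓
C9: sp2 ✓
4 carbons are sp2.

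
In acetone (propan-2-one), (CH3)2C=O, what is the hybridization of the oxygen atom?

sp²

One σ bond + two lone pairs = steric number 3 → sp2.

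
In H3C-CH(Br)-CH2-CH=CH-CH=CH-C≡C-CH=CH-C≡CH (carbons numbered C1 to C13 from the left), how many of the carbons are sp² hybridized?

C1: sp3
C2: sp3
C3: sp3
C4: sp2 ✓
C5: sp2 ✓
C6: sp2 ✓
C7: sp2 ✓
C8: sp
C9: sp
C10: sp2 ✓
C11: sp2 ✓
C12: sp
C13: sp
C4, C5, C6, C7, C10, C11 → 6 sp2 carbons.

6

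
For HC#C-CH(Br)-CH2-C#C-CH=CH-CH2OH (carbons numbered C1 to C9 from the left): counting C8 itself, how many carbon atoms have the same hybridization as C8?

2

C8 is sp2 (one π bond).
C1: sp
C2: sp
C3: sp3
C4: sp3
C5: sp
C6: sp
C7: sp2 ✓
C8: sp2 ✓
C9: sp3
2 carbons are sp2.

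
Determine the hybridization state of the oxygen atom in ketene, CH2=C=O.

The oxygen atom has 1 σ bond and 2 lone pairs, plus one π bond: steric number 3 → sp2.

sp²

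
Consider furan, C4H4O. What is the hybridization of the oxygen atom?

sp²

One O lone pair is in the aromatic π system (p orbital), the other is in an sp2 hybrid in the ring plane; O has two σ bonds + one in-plane lone pair → sp2.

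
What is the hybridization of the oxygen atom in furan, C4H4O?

One O lone pair is in the aromatic π system (p orbital), the other is in an sp2 hybrid in the ring plane; O has two σ bonds + one in-plane lone pair → sp2.

sp^2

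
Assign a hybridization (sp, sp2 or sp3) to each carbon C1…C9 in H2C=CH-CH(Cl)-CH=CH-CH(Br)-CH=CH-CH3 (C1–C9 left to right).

C1 sp2, C2 sp2, C3 sp3, C4 sp2, C5 sp2, C6 sp3, C7 sp2, C8 sp2, C9 sp3

C1: 3 σ bonds, plus one π bond — 3 electron domains, sp2.
C2: 3 σ bonds, plus one π bond — 3 electron domains, sp2.
C3 carries 4 σ bonds, giving a steric number of 4, so it is sp3.
C4 (3 σ bonds, plus one π bond) has steric number 3: sp2.
C5 has 3 σ bonds, plus one π bond: steric number 3 → sp2.
C6: 4 σ bonds — 4 electron domains, sp3.
C7 is sp2: 3 σ bonds, plus one π bond, 3 electron-density regions.
C8 has 3 σ bonds, plus one π bond: steric number 3 → sp2.
C9 is sp3: 4 σ bonds, 4 electron-density regions.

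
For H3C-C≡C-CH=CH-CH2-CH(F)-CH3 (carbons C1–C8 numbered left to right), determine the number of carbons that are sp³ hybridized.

C1: sp3 ✓
C2: sp
C3: sp
C4: sp2
C5: sp2
C6: sp3 ✓
C7: sp3 ✓
C8: sp3 ✓
C1, C6, C7, C8 → 4 sp3 carbons.

4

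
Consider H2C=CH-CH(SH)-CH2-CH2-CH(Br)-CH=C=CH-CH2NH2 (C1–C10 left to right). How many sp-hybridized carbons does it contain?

C1: sp2
C2: sp2
C3: sp3
C4: sp3
C5: sp3
C6: sp3
C7: sp2
C8: sp ✓
C9: sp2
C10: sp3
C8 → 1 sp carbon.

1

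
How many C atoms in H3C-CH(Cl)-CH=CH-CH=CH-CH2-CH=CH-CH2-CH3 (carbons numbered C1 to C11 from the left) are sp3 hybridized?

C1: sp3 ✓
C2: sp3 ✓
C3: sp2
C4: sp2
C5: sp2
C6: sp2
C7: sp3 ✓
C8: sp2
C9: sp2
C10: sp3 ✓
C11: sp3 ✓
C1, C2, C7, C10, C11 → 5 sp3 carbons.

5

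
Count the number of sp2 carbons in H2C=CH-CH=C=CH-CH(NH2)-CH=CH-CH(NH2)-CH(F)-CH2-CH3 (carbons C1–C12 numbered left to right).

C1: sp2 ✓
C2: sp2 ✓
C3: sp2 ✓
C4: sp
C5: sp2 ✓
C6: sp3
C7: sp2 ✓
C8: sp2 ✓
C9: sp3
C10: sp3
C11: sp3
C12: sp3
C1, C2, C3, C5, C7, C8 → 6 sp2 carbons.

6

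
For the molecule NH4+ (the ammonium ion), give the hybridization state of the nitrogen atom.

sp3

Four σ bonds, no lone pair → sp3, tetrahedral.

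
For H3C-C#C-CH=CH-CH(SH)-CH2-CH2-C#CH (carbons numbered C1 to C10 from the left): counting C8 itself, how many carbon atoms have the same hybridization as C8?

4

C8 is sp3 (only σ bonds).
C1: sp3 ✓
C2: sp
C3: sp
C4: sp2
C5: sp2
C6: sp3 ✓
C7: sp3 ✓
C8: sp3 ✓
C9: sp
C10: sp
4 carbons are sp3.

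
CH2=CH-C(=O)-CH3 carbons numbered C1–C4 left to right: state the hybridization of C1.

C1 has 3 σ bonds, plus one π bond: steric number 3 → sp2.

sp²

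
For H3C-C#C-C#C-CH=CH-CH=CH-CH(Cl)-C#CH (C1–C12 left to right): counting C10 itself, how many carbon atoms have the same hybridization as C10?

2

C10 is sp3 (only σ bonds).
C1: sp3 ✓
C2: sp
C3: sp
C4: sp
C5: sp
C6: sp2
C7: sp2
C8: sp2
C9: sp2
C10: sp3 ✓
C11: sp
C12: sp
2 carbons are sp3.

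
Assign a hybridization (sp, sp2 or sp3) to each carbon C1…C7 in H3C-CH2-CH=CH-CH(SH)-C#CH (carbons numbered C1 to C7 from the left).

C1 sp3, C2 sp3, C3 sp2, C4 sp2, C5 sp3, C6 sp, C7 sp

C1 has 4 σ bonds: steric number 4 → sp3.
C2 is sp3: 4 σ bonds, 4 electron-density regions.
C3 is sp2: 3 σ bonds, plus one π bond, 3 electron-density regions.
C4 carries 3 σ bonds, plus one π bond, giving a steric number of 3, so it is sp2.
C5 has 4 σ bonds: steric number 4 → sp3.
C6 is sp: 2 σ bonds, plus two π bonds, 2 electron-density regions.
C7: 2 σ bonds, plus two π bonds — 2 electron domains, sp.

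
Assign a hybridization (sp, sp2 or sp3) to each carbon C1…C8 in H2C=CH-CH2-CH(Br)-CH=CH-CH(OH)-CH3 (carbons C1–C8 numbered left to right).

C1 is sp2: 3 σ bonds, plus one π bond, 3 electron-density regions.
C2 is sp2: 3 σ bonds, plus one π bond, 3 electron-density regions.
C3: 4 σ bonds — 4 electron domains, sp3.
C4 — 4 σ bonds. Steric number 4, so sp3.
C5 — 3 σ bonds, plus one π bond. Steric number 3, so sp2.
C6: 3 σ bonds, plus one π bond; 3 regions of electron density → sp2.
C7: 4 σ bonds — 4 electron domains, sp3.
C8 — 4 σ bonds. Steric number 4, so sp3.

C1 sp2, C2 sp2, C3 sp3, C4 sp3, C5 sp2, C6 sp2, C7 sp3, C8 sp3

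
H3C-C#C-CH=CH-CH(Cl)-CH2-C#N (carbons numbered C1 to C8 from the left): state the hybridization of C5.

C5 is sp2: 3 σ bonds, plus one π bond, 3 electron-density regions.

sp²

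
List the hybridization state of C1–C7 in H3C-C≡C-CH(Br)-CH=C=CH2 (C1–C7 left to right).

C1 has 4 σ bonds: steric number 4 → sp3.
C2 has 2 σ bonds, plus two π bonds: steric number 2 → sp.
C3: 2 σ bonds, plus two π bonds — 2 electron domains, sp.
C4 (4 σ bonds) has steric number 4: sp3.
C5 carries 3 σ bonds, plus one π bond, giving a steric number of 3, so it is sp2.
C6 carries 2 σ bonds, plus two π bonds, giving a steric number of 2, so it is sp.
C7 has 3 σ bonds, plus one π bond: steric number 3 → sp2.

C1 sp3, C2 sp, C3 sp, C4 sp3, C5 sp2, C6 sp, C7 sp2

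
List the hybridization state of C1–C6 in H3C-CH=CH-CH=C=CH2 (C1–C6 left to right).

C1 sp3, C2 sp2, C3 sp2, C4 sp2, C5 sp, C6 sp2

C1: 4 σ bonds; 4 regions of electron density → sp3.
C2: 3 σ bonds, plus one π bond — 3 electron domains, sp2.
C3: 3 σ bonds, plus one π bond; 3 regions of electron density → sp2.
C4 carries 3 σ bonds, plus one π bond, giving a steric number of 3, so it is sp2.
C5 — 2 σ bonds, plus two π bonds. Steric number 2, so sp.
C6 — 3 σ bonds, plus one π bond. Steric number 3, so sp2.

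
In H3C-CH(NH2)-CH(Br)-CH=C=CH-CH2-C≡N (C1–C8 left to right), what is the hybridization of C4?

C4 — 3 σ bonds, plus one π bond. Steric number 3, so sp2.

sp²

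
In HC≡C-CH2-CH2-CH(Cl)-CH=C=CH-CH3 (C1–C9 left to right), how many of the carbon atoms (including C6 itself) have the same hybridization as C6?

C6 is sp2 (one π bond).
C1: sp
C2: sp
C3: sp3
C4: sp3
C5: sp3
C6: sp2 ✓
C7: sp
C8: sp2 ✓
C9: sp3
2 carbons are sp2.

2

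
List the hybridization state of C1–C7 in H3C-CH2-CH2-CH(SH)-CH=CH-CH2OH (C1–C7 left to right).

C1: 4 σ bonds — 4 electron domains, sp3.
C2 carries 4 σ bonds, giving a steric number of 4, so it is sp3.
C3 (4 σ bonds) has steric number 4: sp3.
C4 (4 σ bonds) has steric number 4: sp3.
C5 (3 σ bonds, plus one π bond) has steric number 3: sp2.
C6 is sp2: 3 σ bonds, plus one π bond, 3 electron-density regions.
C7 is sp3: 4 σ bonds, 4 electron-density regions.

C1 sp3, C2 sp3, C3 sp3, C4 sp3, C5 sp2, C6 sp2, C7 sp3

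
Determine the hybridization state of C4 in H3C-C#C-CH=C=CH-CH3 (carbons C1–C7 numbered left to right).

C4 carries 3 σ bonds, plus one π bond, giving a steric number of 3, so it is sp2.

sp²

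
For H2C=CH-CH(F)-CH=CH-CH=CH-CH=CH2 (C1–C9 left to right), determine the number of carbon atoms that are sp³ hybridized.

C1: sp2
C2: sp2
C3: sp3 ✓
C4: sp2
C5: sp2
C6: sp2
C7: sp2
C8: sp2
C9: sp2
C3 → 1 sp3 carbon.

1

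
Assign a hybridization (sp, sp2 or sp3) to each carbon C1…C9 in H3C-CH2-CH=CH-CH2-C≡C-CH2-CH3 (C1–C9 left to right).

C1 (4 σ bonds) has steric number 4: sp3.
C2 is sp3: 4 σ bonds, 4 electron-density regions.
C3: 3 σ bonds, plus one π bond — 3 electron domains, sp2.
C4: 3 σ bonds, plus one π bond; 3 regions of electron density → sp2.
C5: 4 σ bonds; 4 regions of electron density → sp3.
C6: 2 σ bonds, plus two π bonds — 2 electron domains, sp.
C7 — 2 σ bonds, plus two π bonds. Steric number 2, so sp.
C8: 4 σ bonds — 4 electron domains, sp3.
C9 (4 σ bonds) has steric number 4: sp3.

C1 sp3, C2 sp3, C3 sp2, C4 sp2, C5 sp3, C6 sp, C7 sp, C8 sp3, C9 sp3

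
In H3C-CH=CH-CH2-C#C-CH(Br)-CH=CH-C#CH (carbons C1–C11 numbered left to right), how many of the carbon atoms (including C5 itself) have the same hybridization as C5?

C5 is sp (two π bonds).
C1: sp3
C2: sp2
C3: sp2
C4: sp3
C5: sp ✓
C6: sp ✓
C7: sp3
C8: sp2
C9: sp2
C10: sp ✓
C11: sp ✓
4 carbons are sp.

4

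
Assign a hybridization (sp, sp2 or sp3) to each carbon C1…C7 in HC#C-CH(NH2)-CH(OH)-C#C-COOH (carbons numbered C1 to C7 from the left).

C1 carries 2 σ bonds, plus two π bonds, giving a steric number of 2, so it is sp.
C2 (2 σ bonds, plus two π bonds) has steric number 2: sp.
C3 carries 4 σ bonds, giving a steric number of 4, so it is sp3.
C4 (4 σ bonds) has steric number 4: sp3.
C5: 2 σ bonds, plus two π bonds; 2 regions of electron density → sp.
C6 is sp: 2 σ bonds, plus two π bonds, 2 electron-density regions.
C7 (3 σ bonds, plus one π bond) has steric number 3: sp2.

C1 sp, C2 sp, C3 sp3, C4 sp3, C5 sp, C6 sp, C7 sp2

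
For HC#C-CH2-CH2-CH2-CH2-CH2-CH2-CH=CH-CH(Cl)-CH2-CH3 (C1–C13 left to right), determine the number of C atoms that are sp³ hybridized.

C1: sp
C2: sp
C3: sp3 ✓
C4: sp3 ✓
C5: sp3 ✓
C6: sp3 ✓
C7: sp3 ✓
C8: sp3 ✓
C9: sp2
C10: sp2
C11: sp3 ✓
C12: sp3 ✓
C13: sp3 ✓
C3, C4, C5, C6, C7, C8, C11, C12, C13 → 9 sp3 carbons.

9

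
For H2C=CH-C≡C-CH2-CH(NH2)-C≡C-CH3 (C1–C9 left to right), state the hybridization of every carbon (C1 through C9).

C1: 3 σ bonds, plus one π bond; 3 regions of electron density → sp2.
C2 — 3 σ bonds, plus one π bond. Steric number 3, so sp2.
C3 carries 2 σ bonds, plus two π bonds, giving a steric number of 2, so it is sp.
C4: 2 σ bonds, plus two π bonds — 2 electron domains, sp.
C5 has 4 σ bonds: steric number 4 → sp3.
C6 — 4 σ bonds. Steric number 4, so sp3.
C7 — 2 σ bonds, plus two π bonds. Steric number 2, so sp.
C8: 2 σ bonds, plus two π bonds — 2 electron domains, sp.
C9 carries 4 σ bonds, giving a steric number of 4, so it is sp3.

C1 sp2, C2 sp2, C3 sp, C4 sp, C5 sp3, C6 sp3, C7 sp, C8 sp, C9 sp3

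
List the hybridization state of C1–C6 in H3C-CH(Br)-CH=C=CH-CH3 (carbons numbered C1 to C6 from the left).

C1 — 4 σ bonds. Steric number 4, so sp3.
C2 (4 σ bonds) has steric number 4: sp3.
C3 carries 3 σ bonds, plus one π bond, giving a steric number of 3, so it is sp2.
C4 (2 σ bonds, plus two π bonds) has steric number 2: sp.
C5 has 3 σ bonds, plus one π bond: steric number 3 → sp2.
C6: 4 σ bonds — 4 electron domains, sp3.

C1 sp3, C2 sp3, C3 sp2, C4 sp, C5 sp2, C6 sp3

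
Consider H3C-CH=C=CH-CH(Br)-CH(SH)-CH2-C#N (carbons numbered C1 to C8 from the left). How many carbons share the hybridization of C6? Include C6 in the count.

4

C6 is sp3 (only σ bonds).
C1: sp3 ✓
C2: sp2
C3: sp
C4: sp2
C5: sp3 ✓
C6: sp3 ✓
C7: sp3 ✓
C8: sp
4 carbons are sp3.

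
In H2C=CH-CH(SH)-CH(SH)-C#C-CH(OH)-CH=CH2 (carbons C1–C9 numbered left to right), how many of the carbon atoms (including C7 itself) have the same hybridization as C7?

C7 is sp3 (only σ bonds).
C1: sp2
C2: sp2
C3: sp3 ✓
C4: sp3 ✓
C5: sp
C6: sp
C7: sp3 ✓
C8: sp2
C9: sp2
3 carbons are sp3.

3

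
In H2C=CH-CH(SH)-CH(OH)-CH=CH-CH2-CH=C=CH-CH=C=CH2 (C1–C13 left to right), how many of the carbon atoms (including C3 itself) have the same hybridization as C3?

C3 is sp3 (only σ bonds).
C1: sp2
C2: sp2
C3: sp3 ✓
C4: sp3 ✓
C5: sp2
C6: sp2
C7: sp3 ✓
C8: sp2
C9: sp
C10: sp2
C11: sp2
C12: sp
C13: sp2
3 carbons are sp3.

3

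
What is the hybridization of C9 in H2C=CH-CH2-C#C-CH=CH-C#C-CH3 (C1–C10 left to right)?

C9 (2 σ bonds, plus two π bonds) has steric number 2: sp.

sp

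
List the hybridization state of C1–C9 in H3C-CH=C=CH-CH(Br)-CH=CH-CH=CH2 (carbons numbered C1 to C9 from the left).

C1 (4 σ bonds) has steric number 4: sp3.
C2 carries 3 σ bonds, plus one π bond, giving a steric number of 3, so it is sp2.
C3 carries 2 σ bonds, plus two π bonds, giving a steric number of 2, so it is sp.
C4 — 3 σ bonds, plus one π bond. Steric number 3, so sp2.
C5 carries 4 σ bonds, giving a steric number of 4, so it is sp3.
C6 — 3 σ bonds, plus one π bond. Steric number 3, so sp2.
C7 — 3 σ bonds, plus one π bond. Steric number 3, so sp2.
C8 carries 3 σ bonds, plus one π bond, giving a steric number of 3, so it is sp2.
C9 has 3 σ bonds, plus one π bond: steric number 3 → sp2.

C1 sp3, C2 sp2, C3 sp, C4 sp2, C5 sp3, C6 sp2, C7 sp2, C8 sp2, C9 sp2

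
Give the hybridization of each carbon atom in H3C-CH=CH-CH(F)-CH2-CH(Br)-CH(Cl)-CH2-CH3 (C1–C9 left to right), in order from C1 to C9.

C1 sp3, C2 sp2, C3 sp2, C4 sp3, C5 sp3, C6 sp3, C7 sp3, C8 sp3, C9 sp3

C1: 4 σ bonds; 4 regions of electron density → sp3.
C2 carries 3 σ bonds, plus one π bond, giving a steric number of 3, so it is sp2.
C3 carries 3 σ bonds, plus one π bond, giving a steric number of 3, so it is sp2.
C4: 4 σ bonds; 4 regions of electron density → sp3.
C5: 4 σ bonds; 4 regions of electron density → sp3.
C6 carries 4 σ bonds, giving a steric number of 4, so it is sp3.
C7 — 4 σ bonds. Steric number 4, so sp3.
C8 is sp3: 4 σ bonds, 4 electron-density regions.
C9: 4 σ bonds — 4 electron domains, sp3.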